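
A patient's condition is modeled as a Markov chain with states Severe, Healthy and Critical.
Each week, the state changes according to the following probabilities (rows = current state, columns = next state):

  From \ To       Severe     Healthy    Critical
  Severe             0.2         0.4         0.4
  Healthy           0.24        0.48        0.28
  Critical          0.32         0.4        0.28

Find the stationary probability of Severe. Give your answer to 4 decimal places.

0.2547

Let the stationary distribution be π with π = πP and π_1 + π_2 + π_3 = 1.
π_1 = 0.2·π_1 + 0.24·π_2 + 0.32·π_3
π_2 = 0.4·π_1 + 0.48·π_2 + 0.4·π_3
Solving with the normalization constraint gives π = (0.2547, 0.4348, 0.3106).
So the stationary probability of Severe is 0.2547.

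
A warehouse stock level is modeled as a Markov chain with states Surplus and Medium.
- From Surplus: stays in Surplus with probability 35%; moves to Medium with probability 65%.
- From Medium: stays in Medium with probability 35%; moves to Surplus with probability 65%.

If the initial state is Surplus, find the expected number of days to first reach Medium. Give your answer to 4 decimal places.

Let t(s) be the expected number of days to first reach Medium from state s, with t(Medium) = 0. Conditioning on the first day:
t(Surplus) = 1 + 0.35·t(Surplus)
Solving: t(Surplus) = 1.5385.
Expected days from Surplus to Medium: 1.5385.

1.5385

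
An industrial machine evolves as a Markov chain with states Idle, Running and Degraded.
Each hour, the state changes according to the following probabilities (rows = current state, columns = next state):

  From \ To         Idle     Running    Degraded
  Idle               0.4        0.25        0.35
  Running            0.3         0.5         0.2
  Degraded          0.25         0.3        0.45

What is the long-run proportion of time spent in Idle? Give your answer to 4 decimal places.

0.3150

Let the stationary distribution be π with π = πP and π_1 + π_2 + π_3 = 1.
π_1 = 0.4·π_1 + 0.3·π_2 + 0.25·π_3
π_2 = 0.25·π_1 + 0.5·π_2 + 0.3·π_3
Solving with the normalization constraint gives π = (0.3150, 0.3553, 0.3297).
So the stationary probability of Idle is 0.3150.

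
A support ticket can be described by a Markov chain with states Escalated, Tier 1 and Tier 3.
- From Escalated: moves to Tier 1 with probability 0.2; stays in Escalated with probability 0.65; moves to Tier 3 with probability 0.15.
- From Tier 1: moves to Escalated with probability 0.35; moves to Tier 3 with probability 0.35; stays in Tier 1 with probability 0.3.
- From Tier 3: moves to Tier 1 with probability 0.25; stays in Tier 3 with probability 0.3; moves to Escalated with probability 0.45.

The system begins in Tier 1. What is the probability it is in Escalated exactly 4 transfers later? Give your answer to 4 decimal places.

0.5309

Propagate the distribution vector 4 transfers from Tier 1.
After 0 transfers: (0.0000, 1.0000, 0.0000)
After 1 transfer: (0.3500, 0.3000, 0.3500)
After 2 transfers: (0.4900, 0.2475, 0.2625)
After 3 transfers: (0.5233, 0.2379, 0.2389)
After 4 transfers: (0.5309, 0.2357, 0.2334)
P(in Escalated after 4 transfers) = 0.5309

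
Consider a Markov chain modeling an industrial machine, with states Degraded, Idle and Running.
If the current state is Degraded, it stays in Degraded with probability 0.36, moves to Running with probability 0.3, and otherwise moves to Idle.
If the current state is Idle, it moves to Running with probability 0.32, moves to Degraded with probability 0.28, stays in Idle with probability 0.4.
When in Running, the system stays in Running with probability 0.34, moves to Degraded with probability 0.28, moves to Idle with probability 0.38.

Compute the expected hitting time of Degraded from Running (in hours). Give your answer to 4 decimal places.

3.5714

Let t(s) be the expected number of hours to first reach Degraded from state s, with t(Degraded) = 0. Conditioning on the first hour:
t(Idle) = 1 + 0.4·t(Idle) + 0.32·t(Running)
t(Running) = 1 + 0.38·t(Idle) + 0.34·t(Running)
Solving: t(Idle) = 3.5714, t(Running) = 3.5714.
Expected hours from Running to Degraded: 3.5714.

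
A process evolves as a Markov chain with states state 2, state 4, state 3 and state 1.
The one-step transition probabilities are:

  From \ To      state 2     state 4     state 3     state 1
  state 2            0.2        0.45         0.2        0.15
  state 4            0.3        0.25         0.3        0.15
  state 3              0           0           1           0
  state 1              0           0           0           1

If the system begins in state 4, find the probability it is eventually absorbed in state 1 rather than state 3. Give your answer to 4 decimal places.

0.3548

Let h(s) be the probability of absorption at state 1 starting from transient state s. Then h(state 1) = 1 and h(state 3) = 0. By first-step analysis:
h(state 2) = 0.2·h(state 2) + 0.45·h(state 4) + 0.2·0 + 0.15·1
h(state 4) = 0.3·h(state 2) + 0.25·h(state 4) + 0.3·0 + 0.15·1
Solving: h(state 2) = 0.3871, h(state 4) = 0.3548.
Starting from state 4, the probability is 0.3548.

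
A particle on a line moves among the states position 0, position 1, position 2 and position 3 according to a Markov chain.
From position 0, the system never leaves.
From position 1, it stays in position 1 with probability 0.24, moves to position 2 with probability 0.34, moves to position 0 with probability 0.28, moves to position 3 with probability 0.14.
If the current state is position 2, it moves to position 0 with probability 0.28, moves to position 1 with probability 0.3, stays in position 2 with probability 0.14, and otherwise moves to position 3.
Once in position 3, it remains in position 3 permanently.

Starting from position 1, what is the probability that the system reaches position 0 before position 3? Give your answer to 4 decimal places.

0.6091

Let h(s) be the probability of absorption at position 0 starting from transient state s. Then h(position 0) = 1 and h(position 3) = 0. By first-step analysis:
h(position 1) = 0.28·1 + 0.24·h(position 1) + 0.34·h(position 2) + 0.14·0
h(position 2) = 0.28·1 + 0.3·h(position 1) + 0.14·h(position 2) + 0.28·0
Solving: h(position 1) = 0.6091, h(position 2) = 0.5381.
Starting from position 1, the probability is 0.6091.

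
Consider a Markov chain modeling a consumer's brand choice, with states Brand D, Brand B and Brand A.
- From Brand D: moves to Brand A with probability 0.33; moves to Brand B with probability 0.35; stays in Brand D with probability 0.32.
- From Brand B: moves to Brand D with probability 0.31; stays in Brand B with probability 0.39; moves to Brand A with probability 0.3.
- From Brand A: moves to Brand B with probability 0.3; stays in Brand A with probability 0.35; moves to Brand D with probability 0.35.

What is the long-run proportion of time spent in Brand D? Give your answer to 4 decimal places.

0.3263

Let the stationary distribution be π with π = πP and π_1 + π_2 + π_3 = 1.
π_1 = 0.32·π_1 + 0.31·π_2 + 0.35·π_3
π_2 = 0.35·π_1 + 0.39·π_2 + 0.3·π_3
Solving with the normalization constraint gives π = (0.3263, 0.3476, 0.3261).
So the stationary probability of Brand D is 0.3263.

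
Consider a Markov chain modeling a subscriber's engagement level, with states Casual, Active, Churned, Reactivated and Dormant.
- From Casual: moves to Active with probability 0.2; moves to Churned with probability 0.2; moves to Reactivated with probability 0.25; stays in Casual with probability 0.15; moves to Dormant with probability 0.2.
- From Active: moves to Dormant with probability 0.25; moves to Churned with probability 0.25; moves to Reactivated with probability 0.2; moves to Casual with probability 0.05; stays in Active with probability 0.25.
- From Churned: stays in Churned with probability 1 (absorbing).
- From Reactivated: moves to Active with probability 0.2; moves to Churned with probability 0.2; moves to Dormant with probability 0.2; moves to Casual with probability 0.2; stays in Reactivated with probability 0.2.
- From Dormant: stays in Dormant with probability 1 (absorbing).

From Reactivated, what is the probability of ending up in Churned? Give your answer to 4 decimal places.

0.5000

Let h(s) be the probability of absorption at Churned starting from transient state s. Then h(Churned) = 1 and h(Dormant) = 0. By first-step analysis:
h(Casual) = 0.15·h(Casual) + 0.2·h(Active) + 0.2·1 + 0.25·h(Reactivated) + 0.2·0
h(Active) = 0.05·h(Casual) + 0.25·h(Active) + 0.25·1 + 0.2·h(Reactivated) + 0.25·0
h(Reactivated) = 0.2·h(Casual) + 0.2·h(Active) + 0.2·1 + 0.2·h(Reactivated) + 0.2·0
Solving: h(Casual) = 0.5000, h(Active) = 0.5000, h(Reactivated) = 0.5000.
Starting from Reactivated, the probability is 0.5000.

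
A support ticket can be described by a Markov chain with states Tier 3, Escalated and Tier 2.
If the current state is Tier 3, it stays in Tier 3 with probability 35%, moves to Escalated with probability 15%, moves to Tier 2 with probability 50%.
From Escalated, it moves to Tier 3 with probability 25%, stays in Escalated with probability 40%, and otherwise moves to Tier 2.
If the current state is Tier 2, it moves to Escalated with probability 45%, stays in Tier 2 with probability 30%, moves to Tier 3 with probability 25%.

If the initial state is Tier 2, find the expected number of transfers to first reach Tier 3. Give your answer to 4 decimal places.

Let t(s) be the expected number of transfers to first reach Tier 3 from state s, with t(Tier 3) = 0. Conditioning on the first transfer:
t(Escalated) = 1 + 0.4·t(Escalated) + 0.35·t(Tier 2)
t(Tier 2) = 1 + 0.45·t(Escalated) + 0.3·t(Tier 2)
Solving: t(Escalated) = 4.0000, t(Tier 2) = 4.0000.
Expected transfers from Tier 2 to Tier 3: 4.0000.

4.0000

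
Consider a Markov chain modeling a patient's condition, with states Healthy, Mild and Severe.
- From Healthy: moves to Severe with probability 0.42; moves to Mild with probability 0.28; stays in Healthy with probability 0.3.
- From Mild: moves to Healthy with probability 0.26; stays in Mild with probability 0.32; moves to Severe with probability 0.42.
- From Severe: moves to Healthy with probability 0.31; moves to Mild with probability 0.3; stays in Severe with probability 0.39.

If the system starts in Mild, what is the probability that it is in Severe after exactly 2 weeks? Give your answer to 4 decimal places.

Sum over the intermediate state after 1 week:
P = P(Mild→Healthy)·P(Healthy→Severe) + P(Mild→Mild)·P(Mild→Severe) + P(Mild→Severe)·P(Severe→Severe)
  = 0.26×0.42 + 0.32×0.42 + 0.42×0.39
  = 0.1092 + 0.1344 + 0.1638 = 0.4074

0.4074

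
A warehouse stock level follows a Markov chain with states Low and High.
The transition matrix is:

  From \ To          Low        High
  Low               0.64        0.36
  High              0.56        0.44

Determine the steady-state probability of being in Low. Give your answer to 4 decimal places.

0.6087

Let the stationary distribution be π with π = πP and π_1 + π_2 = 1.
π_1 = 0.64·π_1 + 0.56·π_2
Solving with the normalization constraint gives π = (0.6087, 0.3913).
So the stationary probability of Low is 0.6087.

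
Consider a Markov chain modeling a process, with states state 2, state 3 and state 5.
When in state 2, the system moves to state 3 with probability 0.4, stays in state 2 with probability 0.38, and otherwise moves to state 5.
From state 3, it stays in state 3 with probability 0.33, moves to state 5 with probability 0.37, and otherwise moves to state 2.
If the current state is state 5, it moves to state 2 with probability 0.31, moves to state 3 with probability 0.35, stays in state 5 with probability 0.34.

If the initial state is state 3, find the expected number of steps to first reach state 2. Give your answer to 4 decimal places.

Let t(s) be the expected number of steps to first reach state 2 from state s, with t(state 2) = 0. Conditioning on the first step:
t(state 3) = 1 + 0.33·t(state 3) + 0.37·t(state 5)
t(state 5) = 1 + 0.35·t(state 3) + 0.34·t(state 5)
Solving: t(state 3) = 3.2939, t(state 5) = 3.2619.
Expected steps from state 3 to state 2: 3.2939.

3.2939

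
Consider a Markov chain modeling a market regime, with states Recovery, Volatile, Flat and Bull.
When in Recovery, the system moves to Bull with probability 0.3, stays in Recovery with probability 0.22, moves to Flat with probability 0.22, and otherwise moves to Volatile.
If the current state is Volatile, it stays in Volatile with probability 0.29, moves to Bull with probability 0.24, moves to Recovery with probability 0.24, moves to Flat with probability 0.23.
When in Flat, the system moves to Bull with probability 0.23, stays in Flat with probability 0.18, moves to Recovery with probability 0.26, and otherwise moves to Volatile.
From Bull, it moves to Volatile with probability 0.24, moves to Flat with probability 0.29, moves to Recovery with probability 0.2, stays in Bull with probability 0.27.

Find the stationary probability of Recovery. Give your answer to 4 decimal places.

Let the stationary distribution be π with π = πP and π_1 + π_2 + π_3 + π_4 = 1.
π_1 = 0.22·π_1 + 0.24·π_2 + 0.26·π_3 + 0.2·π_4
π_2 = 0.26·π_1 + 0.29·π_2 + 0.33·π_3 + 0.24·π_4
π_3 = 0.22·π_1 + 0.23·π_2 + 0.18·π_3 + 0.29·π_4
Solving with the normalization constraint gives π = (0.2297, 0.2794, 0.2317, 0.2592).
So the stationary probability of Recovery is 0.2297.

0.2297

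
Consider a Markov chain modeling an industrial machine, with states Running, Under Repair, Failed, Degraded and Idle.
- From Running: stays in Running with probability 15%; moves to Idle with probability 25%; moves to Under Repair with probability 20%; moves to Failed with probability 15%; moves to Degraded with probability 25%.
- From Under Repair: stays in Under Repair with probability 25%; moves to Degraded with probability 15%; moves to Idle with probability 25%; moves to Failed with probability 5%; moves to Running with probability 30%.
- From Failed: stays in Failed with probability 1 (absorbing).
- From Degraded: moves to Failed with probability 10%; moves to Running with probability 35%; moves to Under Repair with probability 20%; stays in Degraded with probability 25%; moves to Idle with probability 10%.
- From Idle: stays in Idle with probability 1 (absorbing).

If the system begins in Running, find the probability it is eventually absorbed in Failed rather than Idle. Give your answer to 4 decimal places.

Let h(s) be the probability of absorption at Failed starting from transient state s. Then h(Failed) = 1 and h(Idle) = 0. By first-step analysis:
h(Running) = 0.15·h(Running) + 0.2·h(Under Repair) + 0.15·1 + 0.25·h(Degraded) + 0.25·0
h(Under Repair) = 0.3·h(Running) + 0.25·h(Under Repair) + 0.05·1 + 0.15·h(Degraded) + 0.25·0
h(Degraded) = 0.35·h(Running) + 0.2·h(Under Repair) + 0.1·1 + 0.25·h(Degraded) + 0.1·0
Solving: h(Running) = 0.3527, h(Under Repair) = 0.2824, h(Degraded) = 0.3732.
Starting from Running, the probability is 0.3527.

0.3527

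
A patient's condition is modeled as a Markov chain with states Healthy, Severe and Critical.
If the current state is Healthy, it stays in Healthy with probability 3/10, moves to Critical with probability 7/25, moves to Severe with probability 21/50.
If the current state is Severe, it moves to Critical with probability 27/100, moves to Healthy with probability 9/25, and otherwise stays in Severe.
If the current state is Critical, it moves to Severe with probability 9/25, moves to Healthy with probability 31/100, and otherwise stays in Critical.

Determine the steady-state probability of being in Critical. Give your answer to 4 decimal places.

0.2907

Let the stationary distribution be π with π = πP and π_1 + π_2 + π_3 = 1.
π_1 = 0.3·π_1 + 0.36·π_2 + 0.31·π_3
π_2 = 0.42·π_1 + 0.37·π_2 + 0.36·π_3
Solving with the normalization constraint gives π = (0.3259, 0.3834, 0.2907).
So the stationary probability of Critical is 0.2907.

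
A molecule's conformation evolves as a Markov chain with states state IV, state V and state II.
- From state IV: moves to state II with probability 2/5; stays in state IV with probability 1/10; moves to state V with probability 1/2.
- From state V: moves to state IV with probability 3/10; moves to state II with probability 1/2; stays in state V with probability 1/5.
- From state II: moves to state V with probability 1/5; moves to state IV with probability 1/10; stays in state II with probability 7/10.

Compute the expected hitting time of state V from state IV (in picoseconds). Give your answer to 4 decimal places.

3.0435

Let t(s) be the expected number of picoseconds to first reach state V from state s, with t(state V) = 0. Conditioning on the first picosecond:
t(state IV) = 1 + 0.1·t(state IV) + 0.4·t(state II)
t(state II) = 1 + 0.1·t(state IV) + 0.7·t(state II)
Solving: t(state IV) = 3.0435, t(state II) = 4.3478.
Expected picoseconds from state IV to state V: 3.0435.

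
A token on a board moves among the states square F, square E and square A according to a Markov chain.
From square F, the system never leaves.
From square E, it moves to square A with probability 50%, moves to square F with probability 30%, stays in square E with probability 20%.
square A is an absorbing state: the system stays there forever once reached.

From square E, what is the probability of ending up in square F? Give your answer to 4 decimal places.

0.3750

Let h(s) be the probability of absorption at square F starting from transient state s. Then h(square F) = 1 and h(square A) = 0. By first-step analysis:
h(square E) = 0.3·1 + 0.2·h(square E) + 0.5·0
Solving: h(square E) = 0.3750.
Starting from square E, the probability is 0.3750.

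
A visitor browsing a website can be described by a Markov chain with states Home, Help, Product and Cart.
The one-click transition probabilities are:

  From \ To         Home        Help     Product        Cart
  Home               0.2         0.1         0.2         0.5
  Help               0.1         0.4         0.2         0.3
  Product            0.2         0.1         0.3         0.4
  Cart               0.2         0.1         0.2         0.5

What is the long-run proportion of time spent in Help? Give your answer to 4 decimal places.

Let the stationary distribution be π with π = πP and π_1 + π_2 + π_3 + π_4 = 1.
π_1 = 0.2·π_1 + 0.1·π_2 + 0.2·π_3 + 0.2·π_4
π_2 = 0.1·π_1 + 0.4·π_2 + 0.1·π_3 + 0.1·π_4
π_3 = 0.2·π_1 + 0.2·π_2 + 0.3·π_3 + 0.2·π_4
Solving with the normalization constraint gives π = (0.1857, 0.1429, 0.2222, 0.4492).
So the stationary probability of Help is 0.1429.

0.1429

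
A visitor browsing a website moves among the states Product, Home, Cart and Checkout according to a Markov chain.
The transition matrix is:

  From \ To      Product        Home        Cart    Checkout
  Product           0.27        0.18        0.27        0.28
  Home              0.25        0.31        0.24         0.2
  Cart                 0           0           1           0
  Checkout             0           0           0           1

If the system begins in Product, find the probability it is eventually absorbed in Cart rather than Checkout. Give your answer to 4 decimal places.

0.5003

Let h(s) be the probability of absorption at Cart starting from transient state s. Then h(Cart) = 1 and h(Checkout) = 0. By first-step analysis:
h(Product) = 0.27·h(Product) + 0.18·h(Home) + 0.27·1 + 0.28·0
h(Home) = 0.25·h(Product) + 0.31·h(Home) + 0.24·1 + 0.2·0
Solving: h(Product) = 0.5003, h(Home) = 0.5291.
Starting from Product, the probability is 0.5003.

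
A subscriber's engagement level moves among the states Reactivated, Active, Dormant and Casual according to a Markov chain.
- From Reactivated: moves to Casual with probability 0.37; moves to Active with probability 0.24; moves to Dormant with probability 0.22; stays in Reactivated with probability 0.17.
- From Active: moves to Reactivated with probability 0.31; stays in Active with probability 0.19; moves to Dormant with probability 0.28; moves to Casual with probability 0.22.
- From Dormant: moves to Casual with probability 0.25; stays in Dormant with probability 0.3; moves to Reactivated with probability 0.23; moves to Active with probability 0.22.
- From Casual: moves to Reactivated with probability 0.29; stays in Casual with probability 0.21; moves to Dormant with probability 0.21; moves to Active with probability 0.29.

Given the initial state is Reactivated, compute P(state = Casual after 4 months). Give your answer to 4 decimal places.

0.2622

Propagate the distribution vector 4 months from Reactivated.
After 0 months: (1.0000, 0.0000, 0.0000, 0.0000)
After 1 month: (0.1700, 0.2400, 0.2200, 0.3700)
After 2 months: (0.2612, 0.2421, 0.2483, 0.2484)
After 3 months: (0.2486, 0.2353, 0.2519, 0.2641)
After 4 months: (0.2498, 0.2364, 0.2516, 0.2622)
P(in Casual after 4 months) = 0.2622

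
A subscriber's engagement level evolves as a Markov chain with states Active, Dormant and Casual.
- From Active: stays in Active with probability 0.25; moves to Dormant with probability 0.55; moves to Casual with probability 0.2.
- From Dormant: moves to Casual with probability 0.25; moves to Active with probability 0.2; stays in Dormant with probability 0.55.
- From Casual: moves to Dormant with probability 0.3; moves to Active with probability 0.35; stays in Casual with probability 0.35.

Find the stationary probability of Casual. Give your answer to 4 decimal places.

0.2638

Let the stationary distribution be π with π = πP and π_1 + π_2 + π_3 = 1.
π_1 = 0.25·π_1 + 0.2·π_2 + 0.35·π_3
π_2 = 0.55·π_1 + 0.55·π_2 + 0.3·π_3
Solving with the normalization constraint gives π = (0.2522, 0.4841, 0.2638).
So the stationary probability of Casual is 0.2638.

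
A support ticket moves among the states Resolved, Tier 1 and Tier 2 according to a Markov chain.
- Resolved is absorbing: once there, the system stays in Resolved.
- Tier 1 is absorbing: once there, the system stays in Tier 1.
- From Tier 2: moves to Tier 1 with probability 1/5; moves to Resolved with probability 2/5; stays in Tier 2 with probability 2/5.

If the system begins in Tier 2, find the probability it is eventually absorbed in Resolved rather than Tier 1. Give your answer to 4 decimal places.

Let h(s) be the probability of absorption at Resolved starting from transient state s. Then h(Resolved) = 1 and h(Tier 1) = 0. By first-step analysis:
h(Tier 2) = 0.4·1 + 0.2·0 + 0.4·h(Tier 2)
Solving: h(Tier 2) = 0.6667.
Starting from Tier 2, the probability is 0.6667.

0.6667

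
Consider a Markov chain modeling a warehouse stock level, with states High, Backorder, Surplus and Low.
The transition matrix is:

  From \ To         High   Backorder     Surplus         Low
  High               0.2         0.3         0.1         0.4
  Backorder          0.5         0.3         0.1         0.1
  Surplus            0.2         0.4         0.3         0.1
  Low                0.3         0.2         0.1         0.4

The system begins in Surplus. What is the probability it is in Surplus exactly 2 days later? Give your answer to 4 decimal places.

0.1600

Propagate the distribution vector 2 days from Surplus.
After 0 days: (0.0000, 0.0000, 1.0000, 0.0000)
After 1 day: (0.2000, 0.4000, 0.3000, 0.1000)
After 2 days: (0.3300, 0.3200, 0.1600, 0.1900)
P(in Surplus after 2 days) = 0.1600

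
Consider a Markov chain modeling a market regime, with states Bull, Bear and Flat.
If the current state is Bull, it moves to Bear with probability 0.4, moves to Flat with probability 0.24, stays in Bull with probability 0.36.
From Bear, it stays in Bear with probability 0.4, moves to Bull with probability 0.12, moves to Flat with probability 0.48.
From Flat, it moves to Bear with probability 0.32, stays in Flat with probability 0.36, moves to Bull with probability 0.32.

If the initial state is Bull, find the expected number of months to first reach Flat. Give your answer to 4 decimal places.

2.9762

Let t(s) be the expected number of months to first reach Flat from state s, with t(Flat) = 0. Conditioning on the first month:
t(Bull) = 1 + 0.36·t(Bull) + 0.4·t(Bear)
t(Bear) = 1 + 0.12·t(Bull) + 0.4·t(Bear)
Solving: t(Bull) = 2.9762, t(Bear) = 2.2619.
Expected months from Bull to Flat: 2.9762.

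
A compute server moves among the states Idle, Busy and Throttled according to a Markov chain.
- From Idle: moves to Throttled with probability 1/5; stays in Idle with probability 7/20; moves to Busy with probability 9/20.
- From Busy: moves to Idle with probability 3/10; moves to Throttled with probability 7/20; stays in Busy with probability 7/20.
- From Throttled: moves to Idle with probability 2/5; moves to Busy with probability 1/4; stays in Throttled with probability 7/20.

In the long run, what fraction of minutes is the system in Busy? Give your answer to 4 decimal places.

0.3549

Let the stationary distribution be π with π = πP and π_1 + π_2 + π_3 = 1.
π_1 = 0.35·π_1 + 0.3·π_2 + 0.4·π_3
π_2 = 0.45·π_1 + 0.35·π_2 + 0.25·π_3
Solving with the normalization constraint gives π = (0.3472, 0.3549, 0.2979).
So the stationary probability of Busy is 0.3549.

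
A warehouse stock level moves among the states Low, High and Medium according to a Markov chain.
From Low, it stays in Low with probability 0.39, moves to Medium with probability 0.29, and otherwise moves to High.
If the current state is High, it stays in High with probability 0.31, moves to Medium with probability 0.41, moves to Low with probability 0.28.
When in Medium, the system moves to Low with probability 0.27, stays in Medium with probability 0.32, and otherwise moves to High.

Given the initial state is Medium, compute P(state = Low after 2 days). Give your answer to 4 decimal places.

0.3065

Sum over the intermediate state after 1 day:
P = P(Medium→Low)·P(Low→Low) + P(Medium→High)·P(High→Low) + P(Medium→Medium)·P(Medium→Low)
  = 0.27×0.39 + 0.41×0.28 + 0.32×0.27
  = 0.1053 + 0.1148 + 0.0864 = 0.3065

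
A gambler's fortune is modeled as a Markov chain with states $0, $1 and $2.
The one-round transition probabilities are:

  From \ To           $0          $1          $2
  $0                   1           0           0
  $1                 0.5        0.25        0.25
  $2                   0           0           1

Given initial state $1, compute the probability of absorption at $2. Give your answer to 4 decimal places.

Let h(s) be the probability of absorption at $2 starting from transient state s. Then h($2) = 1 and h($0) = 0. By first-step analysis:
h($1) = 0.5·0 + 0.25·h($1) + 0.25·1
Solving: h($1) = 0.3333.
Starting from $1, the probability is 0.3333.

0.3333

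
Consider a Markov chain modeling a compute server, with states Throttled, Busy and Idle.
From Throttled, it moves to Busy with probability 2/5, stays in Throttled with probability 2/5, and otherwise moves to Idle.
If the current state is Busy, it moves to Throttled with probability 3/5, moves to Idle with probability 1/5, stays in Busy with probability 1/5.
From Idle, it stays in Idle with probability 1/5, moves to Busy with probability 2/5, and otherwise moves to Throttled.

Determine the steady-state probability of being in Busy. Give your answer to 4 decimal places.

Let the stationary distribution be π with π = πP and π_1 + π_2 + π_3 = 1.
π_1 = 0.4·π_1 + 0.6·π_2 + 0.4·π_3
π_2 = 0.4·π_1 + 0.2·π_2 + 0.4·π_3
Solving with the normalization constraint gives π = (0.4667, 0.3333, 0.2000).
So the stationary probability of Busy is 0.3333.

0.3333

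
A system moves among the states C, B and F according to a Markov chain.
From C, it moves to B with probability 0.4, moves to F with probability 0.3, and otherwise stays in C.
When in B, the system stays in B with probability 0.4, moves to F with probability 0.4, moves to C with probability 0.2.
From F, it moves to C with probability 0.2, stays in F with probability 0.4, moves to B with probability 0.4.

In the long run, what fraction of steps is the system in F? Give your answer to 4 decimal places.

0.3778

Let the stationary distribution be π with π = πP and π_1 + π_2 + π_3 = 1.
π_1 = 0.3·π_1 + 0.2·π_2 + 0.2·π_3
π_2 = 0.4·π_1 + 0.4·π_2 + 0.4·π_3
Solving with the normalization constraint gives π = (0.2222, 0.4000, 0.3778).
So the stationary probability of F is 0.3778.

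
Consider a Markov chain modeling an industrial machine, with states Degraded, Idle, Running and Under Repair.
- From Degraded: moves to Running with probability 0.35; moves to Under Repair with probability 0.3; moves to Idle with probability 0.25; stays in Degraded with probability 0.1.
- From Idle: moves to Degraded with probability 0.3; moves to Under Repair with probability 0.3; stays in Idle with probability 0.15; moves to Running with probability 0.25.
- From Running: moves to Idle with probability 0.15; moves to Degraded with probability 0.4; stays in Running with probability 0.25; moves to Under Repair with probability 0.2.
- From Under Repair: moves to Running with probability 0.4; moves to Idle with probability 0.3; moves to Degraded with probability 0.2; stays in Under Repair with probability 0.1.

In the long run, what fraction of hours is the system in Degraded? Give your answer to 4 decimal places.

Let the stationary distribution be π with π = πP and π_1 + π_2 + π_3 + π_4 = 1.
π_1 = 0.1·π_1 + 0.3·π_2 + 0.4·π_3 + 0.2·π_4
π_2 = 0.25·π_1 + 0.15·π_2 + 0.15·π_3 + 0.3·π_4
π_3 = 0.35·π_1 + 0.25·π_2 + 0.25·π_3 + 0.4·π_4
Solving with the normalization constraint gives π = (0.2571, 0.2093, 0.3093, 0.2242).
So the stationary probability of Degraded is 0.2571.

0.2571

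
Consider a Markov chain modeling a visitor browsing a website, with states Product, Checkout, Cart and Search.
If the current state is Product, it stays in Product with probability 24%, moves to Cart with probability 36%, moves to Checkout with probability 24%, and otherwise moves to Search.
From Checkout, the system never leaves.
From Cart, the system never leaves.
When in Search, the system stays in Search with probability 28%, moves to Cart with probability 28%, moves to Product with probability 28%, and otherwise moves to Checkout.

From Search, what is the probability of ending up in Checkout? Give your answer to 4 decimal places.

0.3758

Let h(s) be the probability of absorption at Checkout starting from transient state s. Then h(Checkout) = 1 and h(Cart) = 0. By first-step analysis:
h(Product) = 0.24·h(Product) + 0.24·1 + 0.36·0 + 0.16·h(Search)
h(Search) = 0.28·h(Product) + 0.16·1 + 0.28·0 + 0.28·h(Search)
Solving: h(Product) = 0.3949, h(Search) = 0.3758.
Starting from Search, the probability is 0.3758.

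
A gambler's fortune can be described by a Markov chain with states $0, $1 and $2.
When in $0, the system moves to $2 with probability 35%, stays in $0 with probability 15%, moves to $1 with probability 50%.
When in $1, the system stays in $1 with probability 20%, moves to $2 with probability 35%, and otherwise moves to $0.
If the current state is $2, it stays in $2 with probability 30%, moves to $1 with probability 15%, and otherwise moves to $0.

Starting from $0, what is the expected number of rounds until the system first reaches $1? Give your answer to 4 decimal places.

Let t(s) be the expected number of rounds to first reach $1 from state s, with t($1) = 0. Conditioning on the first round:
t($0) = 1 + 0.15·t($0) + 0.35·t($2)
t($2) = 1 + 0.55·t($0) + 0.3·t($2)
Solving: t($0) = 2.6087, t($2) = 3.4783.
Expected rounds from $0 to $1: 2.6087.

2.6087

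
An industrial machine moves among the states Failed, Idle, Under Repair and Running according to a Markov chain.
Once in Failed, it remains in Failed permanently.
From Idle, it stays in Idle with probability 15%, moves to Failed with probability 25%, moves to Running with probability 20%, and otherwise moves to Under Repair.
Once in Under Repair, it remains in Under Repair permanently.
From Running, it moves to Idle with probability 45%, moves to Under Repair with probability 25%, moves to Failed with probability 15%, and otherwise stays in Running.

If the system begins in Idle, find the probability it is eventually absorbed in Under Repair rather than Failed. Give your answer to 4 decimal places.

Let h(s) be the probability of absorption at Under Repair starting from transient state s. Then h(Under Repair) = 1 and h(Failed) = 0. By first-step analysis:
h(Idle) = 0.25·0 + 0.15·h(Idle) + 0.4·1 + 0.2·h(Running)
h(Running) = 0.15·0 + 0.45·h(Idle) + 0.25·1 + 0.15·h(Running)
Solving: h(Idle) = 0.6166, h(Running) = 0.6206.
Starting from Idle, the probability is 0.6166.

0.6166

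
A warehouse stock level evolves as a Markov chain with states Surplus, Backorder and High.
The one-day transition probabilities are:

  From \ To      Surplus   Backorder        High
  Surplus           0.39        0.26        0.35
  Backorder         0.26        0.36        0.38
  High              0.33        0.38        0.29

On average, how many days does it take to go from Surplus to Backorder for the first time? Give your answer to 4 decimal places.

3.3375

Let t(s) be the expected number of days to first reach Backorder from state s, with t(Backorder) = 0. Conditioning on the first day:
t(Surplus) = 1 + 0.39·t(Surplus) + 0.35·t(High)
t(High) = 1 + 0.33·t(Surplus) + 0.29·t(High)
Solving: t(Surplus) = 3.3375, t(High) = 2.9597.
Expected days from Surplus to Backorder: 3.3375.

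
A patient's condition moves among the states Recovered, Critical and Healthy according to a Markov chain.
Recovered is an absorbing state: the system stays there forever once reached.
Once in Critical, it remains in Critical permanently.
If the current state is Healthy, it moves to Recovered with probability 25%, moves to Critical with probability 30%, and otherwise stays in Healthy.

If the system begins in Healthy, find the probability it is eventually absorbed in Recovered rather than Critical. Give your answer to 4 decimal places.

0.4545

Let h(s) be the probability of absorption at Recovered starting from transient state s. Then h(Recovered) = 1 and h(Critical) = 0. By first-step analysis:
h(Healthy) = 0.25·1 + 0.3·0 + 0.45·h(Healthy)
Solving: h(Healthy) = 0.4545.
Starting from Healthy, the probability is 0.4545.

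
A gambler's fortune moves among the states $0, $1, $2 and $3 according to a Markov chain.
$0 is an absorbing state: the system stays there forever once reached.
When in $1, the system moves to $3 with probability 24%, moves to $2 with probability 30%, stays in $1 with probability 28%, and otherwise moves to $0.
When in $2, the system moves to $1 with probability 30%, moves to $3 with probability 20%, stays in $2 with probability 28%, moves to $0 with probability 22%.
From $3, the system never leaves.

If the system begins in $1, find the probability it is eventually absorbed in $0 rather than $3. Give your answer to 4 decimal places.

Let h(s) be the probability of absorption at $0 starting from transient state s. Then h($0) = 1 and h($3) = 0. By first-step analysis:
h($1) = 0.18·1 + 0.28·h($1) + 0.3·h($2) + 0.24·0
h($2) = 0.22·1 + 0.3·h($1) + 0.28·h($2) + 0.2·0
Solving: h($1) = 0.4566, h($2) = 0.4958.
Starting from $1, the probability is 0.4566.

0.4566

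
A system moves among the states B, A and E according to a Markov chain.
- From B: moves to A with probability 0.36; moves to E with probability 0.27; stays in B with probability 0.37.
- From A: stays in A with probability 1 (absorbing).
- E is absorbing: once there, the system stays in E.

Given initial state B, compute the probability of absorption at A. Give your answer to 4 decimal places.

0.5714

Let h(s) be the probability of absorption at A starting from transient state s. Then h(A) = 1 and h(E) = 0. By first-step analysis:
h(B) = 0.37·h(B) + 0.36·1 + 0.27·0
Solving: h(B) = 0.5714.
Starting from B, the probability is 0.5714.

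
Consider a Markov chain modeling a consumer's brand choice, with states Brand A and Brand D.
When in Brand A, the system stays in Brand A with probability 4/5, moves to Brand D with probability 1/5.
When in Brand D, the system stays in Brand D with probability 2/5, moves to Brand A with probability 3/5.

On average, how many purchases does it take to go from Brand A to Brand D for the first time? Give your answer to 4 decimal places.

Let t(s) be the expected number of purchases to first reach Brand D from state s, with t(Brand D) = 0. Conditioning on the first purchase:
t(Brand A) = 1 + 0.8·t(Brand A)
Solving: t(Brand A) = 5.0000.
Expected purchases from Brand A to Brand D: 5.0000.

5.0000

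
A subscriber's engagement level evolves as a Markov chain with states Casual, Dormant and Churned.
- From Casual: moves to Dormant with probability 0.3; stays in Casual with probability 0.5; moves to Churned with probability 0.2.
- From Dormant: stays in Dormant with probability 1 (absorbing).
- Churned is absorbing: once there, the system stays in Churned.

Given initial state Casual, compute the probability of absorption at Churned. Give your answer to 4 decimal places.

0.4000

Let h(s) be the probability of absorption at Churned starting from transient state s. Then h(Churned) = 1 and h(Dormant) = 0. By first-step analysis:
h(Casual) = 0.5·h(Casual) + 0.3·0 + 0.2·1
Solving: h(Casual) = 0.4000.
Starting from Casual, the probability is 0.4000.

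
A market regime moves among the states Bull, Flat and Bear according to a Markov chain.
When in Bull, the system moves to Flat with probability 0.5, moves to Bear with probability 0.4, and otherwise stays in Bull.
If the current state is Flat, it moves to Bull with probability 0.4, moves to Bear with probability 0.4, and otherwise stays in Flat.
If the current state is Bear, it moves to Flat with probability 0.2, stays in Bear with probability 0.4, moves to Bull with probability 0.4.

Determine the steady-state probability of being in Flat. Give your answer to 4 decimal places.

0.2923

Let the stationary distribution be π with π = πP and π_1 + π_2 + π_3 = 1.
π_1 = 0.1·π_1 + 0.4·π_2 + 0.4·π_3
π_2 = 0.5·π_1 + 0.2·π_2 + 0.2·π_3
Solving with the normalization constraint gives π = (0.3077, 0.2923, 0.4000).
So the stationary probability of Flat is 0.2923.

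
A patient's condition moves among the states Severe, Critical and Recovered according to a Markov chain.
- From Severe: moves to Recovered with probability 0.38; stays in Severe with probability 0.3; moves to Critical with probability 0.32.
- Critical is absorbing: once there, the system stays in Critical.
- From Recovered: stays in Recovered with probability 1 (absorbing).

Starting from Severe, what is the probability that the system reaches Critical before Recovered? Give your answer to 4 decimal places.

0.4571

Let h(s) be the probability of absorption at Critical starting from transient state s. Then h(Critical) = 1 and h(Recovered) = 0. By first-step analysis:
h(Severe) = 0.3·h(Severe) + 0.32·1 + 0.38·0
Solving: h(Severe) = 0.4571.
Starting from Severe, the probability is 0.4571.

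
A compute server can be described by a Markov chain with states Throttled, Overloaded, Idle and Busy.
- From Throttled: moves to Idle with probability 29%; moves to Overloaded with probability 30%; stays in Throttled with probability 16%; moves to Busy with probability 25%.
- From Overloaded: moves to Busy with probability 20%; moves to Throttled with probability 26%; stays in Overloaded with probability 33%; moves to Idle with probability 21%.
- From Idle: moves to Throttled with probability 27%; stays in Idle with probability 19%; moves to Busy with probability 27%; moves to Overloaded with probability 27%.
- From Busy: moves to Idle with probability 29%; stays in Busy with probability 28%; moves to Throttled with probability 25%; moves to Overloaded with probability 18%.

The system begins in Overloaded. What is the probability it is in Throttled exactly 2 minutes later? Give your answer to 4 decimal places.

0.2341

Propagate the distribution vector 2 minutes from Overloaded.
After 0 minutes: (0.0000, 1.0000, 0.0000, 0.0000)
After 1 minute: (0.2600, 0.3300, 0.2100, 0.2000)
After 2 minutes: (0.2341, 0.2796, 0.2426, 0.2437)
P(in Throttled after 2 minutes) = 0.2341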